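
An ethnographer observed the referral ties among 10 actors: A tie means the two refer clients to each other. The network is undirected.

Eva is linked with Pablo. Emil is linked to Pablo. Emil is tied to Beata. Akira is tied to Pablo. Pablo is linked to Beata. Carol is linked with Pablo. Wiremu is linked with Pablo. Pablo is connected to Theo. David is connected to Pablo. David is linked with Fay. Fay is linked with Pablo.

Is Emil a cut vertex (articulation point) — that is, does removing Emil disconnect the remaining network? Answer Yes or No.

Even without Emil, every remaining node can still reach every other (the residual graph is connected), so Emil is not a cut vertex.

No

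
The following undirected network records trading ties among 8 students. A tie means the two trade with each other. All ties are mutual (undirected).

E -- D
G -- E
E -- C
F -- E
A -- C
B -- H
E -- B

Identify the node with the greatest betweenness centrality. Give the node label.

Unnormalized betweenness of each node: A:0, B:6, C:6, D:0, E:19, F:0, G:0, H:0.
E has the largest value, 19, making it the main broker — the node through which the most shortest paths run.

E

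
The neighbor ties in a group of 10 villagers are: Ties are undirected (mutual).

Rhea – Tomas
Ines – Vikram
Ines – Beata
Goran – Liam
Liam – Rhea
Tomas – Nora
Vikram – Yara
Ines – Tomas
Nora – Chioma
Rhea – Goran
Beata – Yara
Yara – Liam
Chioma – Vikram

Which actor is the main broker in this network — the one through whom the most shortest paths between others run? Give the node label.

Tomas

Unnormalized betweenness of each node: Beata:7/6, Chioma:2, Goran:0, Ines:17/3, Liam:35/6, Nora:5/2, Rhea:37/6, Tomas:59/6, Vikram:20/3, Yara:49/6.
Tomas has the largest value, 59/6, making it the main broker — the node through which the most shortest paths run.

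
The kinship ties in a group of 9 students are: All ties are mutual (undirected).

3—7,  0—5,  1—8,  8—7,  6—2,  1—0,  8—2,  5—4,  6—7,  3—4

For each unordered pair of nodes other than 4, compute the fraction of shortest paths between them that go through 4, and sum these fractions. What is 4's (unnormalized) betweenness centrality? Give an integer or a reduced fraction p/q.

4

Pairs whose geodesics pass through 4 — 7–5: 1; 3–5: 1; 3–0: 1; 5–6: 1.
All other pairs contribute 0.
Summing the contributions gives betweenness(4) = 4.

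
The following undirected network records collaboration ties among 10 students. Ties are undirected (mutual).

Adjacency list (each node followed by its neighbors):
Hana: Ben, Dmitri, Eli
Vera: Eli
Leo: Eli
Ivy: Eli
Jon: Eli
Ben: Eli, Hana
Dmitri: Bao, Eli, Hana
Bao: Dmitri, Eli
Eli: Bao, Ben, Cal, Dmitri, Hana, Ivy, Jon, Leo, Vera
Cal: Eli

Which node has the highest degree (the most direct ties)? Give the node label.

Degrees — Bao:2, Ben:2, Cal:1, Dmitri:3, Eli:9, Hana:3, Ivy:1, Jon:1, Leo:1, Vera:1.
The maximum is 9, attained only by Eli.

Eli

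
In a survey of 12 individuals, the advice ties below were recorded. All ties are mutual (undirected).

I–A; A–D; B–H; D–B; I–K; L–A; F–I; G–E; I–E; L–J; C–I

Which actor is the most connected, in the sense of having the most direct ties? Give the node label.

Degrees — A:3, B:2, C:1, D:2, E:2, F:1, G:1, H:1, I:5, J:1, K:1, L:2.
The maximum is 5, attained only by I.

I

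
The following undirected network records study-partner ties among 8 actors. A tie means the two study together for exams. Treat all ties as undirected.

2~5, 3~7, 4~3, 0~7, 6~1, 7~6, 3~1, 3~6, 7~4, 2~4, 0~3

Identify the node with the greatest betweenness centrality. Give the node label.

4

Unnormalized betweenness of each node: 0:0, 1:0, 2:6, 3:8, 4:10, 5:0, 6:1/2, 7:7/2.
4 has the largest value, 10, making it the main broker — the node through which the most shortest paths run.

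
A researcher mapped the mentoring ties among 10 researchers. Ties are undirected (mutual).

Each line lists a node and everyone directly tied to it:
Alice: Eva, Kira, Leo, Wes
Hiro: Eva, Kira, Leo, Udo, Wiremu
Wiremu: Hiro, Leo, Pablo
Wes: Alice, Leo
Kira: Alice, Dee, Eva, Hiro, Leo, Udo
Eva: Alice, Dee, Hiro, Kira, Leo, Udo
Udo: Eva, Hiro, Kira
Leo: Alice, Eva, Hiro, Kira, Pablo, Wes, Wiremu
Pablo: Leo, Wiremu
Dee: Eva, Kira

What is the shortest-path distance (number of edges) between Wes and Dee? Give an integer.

3

One shortest route is Wes – Leo – Kira – Dee, which uses 3 edges, and at distance 2 from Wes we only reach {Eva, Hiro, Kira, Pablo, Wiremu}, which does not include Dee. So d(Wes,Dee) = 3.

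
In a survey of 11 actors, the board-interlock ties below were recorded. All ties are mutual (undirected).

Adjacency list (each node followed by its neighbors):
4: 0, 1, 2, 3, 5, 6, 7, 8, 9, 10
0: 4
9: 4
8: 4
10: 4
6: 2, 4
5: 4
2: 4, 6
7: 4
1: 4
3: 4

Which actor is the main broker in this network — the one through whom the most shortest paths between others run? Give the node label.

Unnormalized betweenness of each node: 0:0, 1:0, 2:0, 3:0, 4:44, 5:0, 6:0, 7:0, 8:0, 9:0, 10:0.
4 has the largest value, 44, making it the main broker — the node through which the most shortest paths run.

4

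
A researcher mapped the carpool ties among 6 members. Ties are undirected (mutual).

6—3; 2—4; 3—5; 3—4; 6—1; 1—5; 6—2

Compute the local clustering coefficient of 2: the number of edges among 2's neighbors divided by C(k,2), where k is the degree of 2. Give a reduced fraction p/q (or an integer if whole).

2's neighbors: 4 and 6 (k = 2).
Possible neighbor pairs: C(2,2) = 1. Edges among them: none → e = 0.
Clustering(2) = 0/1.

0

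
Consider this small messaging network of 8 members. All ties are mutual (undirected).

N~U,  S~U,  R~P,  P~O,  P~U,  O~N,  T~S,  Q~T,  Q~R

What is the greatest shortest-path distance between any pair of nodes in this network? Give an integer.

Eccentricity of each node (its greatest distance to any other): N:4, O:4, P:3, Q:4, R:3, S:3, T:4, U:3.
The maximum eccentricity is 4, realized for instance by the pair O–T via O – P – U – S – T. So the diameter is 4.

4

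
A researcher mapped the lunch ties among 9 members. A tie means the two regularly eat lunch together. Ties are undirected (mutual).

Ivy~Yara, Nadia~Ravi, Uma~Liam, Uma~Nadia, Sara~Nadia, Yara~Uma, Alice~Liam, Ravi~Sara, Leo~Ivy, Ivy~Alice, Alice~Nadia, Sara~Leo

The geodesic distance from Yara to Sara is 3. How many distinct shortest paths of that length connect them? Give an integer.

2

The shortest distance is 3. The length-3 paths are: Yara–Uma–Nadia–Sara; Yara–Ivy–Leo–Sara.
That gives 2 distinct shortest paths.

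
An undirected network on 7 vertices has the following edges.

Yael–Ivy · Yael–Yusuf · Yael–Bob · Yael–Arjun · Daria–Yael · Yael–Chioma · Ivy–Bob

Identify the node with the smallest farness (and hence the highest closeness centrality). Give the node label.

Farness (sum of distances to all others) for each node — Arjun:11, Bob:10, Chioma:11, Daria:11, Ivy:10, Yael:6, Yusuf:11.
The smallest farness is 6, for Yael, so Yael has the highest closeness.

Yael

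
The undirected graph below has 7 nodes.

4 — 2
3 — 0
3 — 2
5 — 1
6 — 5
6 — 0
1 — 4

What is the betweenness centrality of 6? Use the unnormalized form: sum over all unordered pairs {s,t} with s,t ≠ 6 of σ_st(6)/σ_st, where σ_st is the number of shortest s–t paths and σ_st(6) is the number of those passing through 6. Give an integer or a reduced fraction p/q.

3

Pairs whose geodesics pass through 6 — 3–5: 1; 0–5: 1; 0–1: 1.
All other pairs contribute 0.
Summing the contributions gives betweenness(6) = 3.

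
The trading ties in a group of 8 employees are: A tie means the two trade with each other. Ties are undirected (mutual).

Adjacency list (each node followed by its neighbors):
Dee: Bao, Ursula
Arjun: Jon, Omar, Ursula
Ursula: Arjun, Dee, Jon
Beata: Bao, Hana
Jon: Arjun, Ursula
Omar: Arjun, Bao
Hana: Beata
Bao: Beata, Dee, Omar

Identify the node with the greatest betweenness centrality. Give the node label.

Bao

Unnormalized betweenness of each node: Arjun:7/2, Bao:11, Beata:6, Dee:9/2, Hana:0, Jon:0, Omar:9/2, Ursula:7/2.
Bao has the largest value, 11, making it the main broker — the node through which the most shortest paths run.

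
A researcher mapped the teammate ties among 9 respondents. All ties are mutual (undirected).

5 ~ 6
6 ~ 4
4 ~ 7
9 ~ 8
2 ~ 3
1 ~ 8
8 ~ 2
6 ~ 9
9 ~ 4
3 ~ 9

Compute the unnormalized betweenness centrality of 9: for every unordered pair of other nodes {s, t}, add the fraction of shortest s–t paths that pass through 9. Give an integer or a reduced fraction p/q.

17

Pairs whose geodesics pass through 9 — 3–7: 1; 3–4: 1; 3–6: 1; 3–1: 1/2; 3–8: 1/2; 3–5: 1; 7–1: 1; 7–8: 1; 7–2: 2/2; 4–1: 1; 4–8: 1; 4–2: 2/2; 6–1: 1; 6–8: 1 … (+4 more pairs).
All other pairs contribute 0.
Summing the contributions gives betweenness(9) = 17.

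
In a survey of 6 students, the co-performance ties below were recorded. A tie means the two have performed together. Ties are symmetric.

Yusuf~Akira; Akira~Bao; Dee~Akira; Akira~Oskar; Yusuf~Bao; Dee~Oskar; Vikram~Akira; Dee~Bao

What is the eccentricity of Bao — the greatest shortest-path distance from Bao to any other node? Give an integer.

2

Distances from Bao: Akira:1, Dee:1, Oskar:2, Vikram:2, Yusuf:1.
The largest is 2 (to Oskar and Vikram), so the eccentricity of Bao is 2.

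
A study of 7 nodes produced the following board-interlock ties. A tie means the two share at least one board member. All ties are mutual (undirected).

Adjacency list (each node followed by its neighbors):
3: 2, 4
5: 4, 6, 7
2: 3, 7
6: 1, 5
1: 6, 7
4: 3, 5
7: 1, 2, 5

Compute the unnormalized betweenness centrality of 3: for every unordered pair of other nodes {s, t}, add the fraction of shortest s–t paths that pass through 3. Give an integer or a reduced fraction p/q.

1

Pairs whose geodesics pass through 3 — 2–4: 1.
All other pairs contribute 0.
Summing the contributions gives betweenness(3) = 1.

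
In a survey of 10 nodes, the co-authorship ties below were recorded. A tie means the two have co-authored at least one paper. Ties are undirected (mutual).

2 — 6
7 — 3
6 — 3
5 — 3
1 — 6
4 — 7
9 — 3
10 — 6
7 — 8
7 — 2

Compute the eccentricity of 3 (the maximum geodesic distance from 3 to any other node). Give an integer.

2

Distances from 3: 1:2, 2:2, 4:2, 5:1, 6:1, 7:1, 8:2, 9:1, 10:2.
The largest is 2 (to 1, 2, 10, 4, and 8), so the eccentricity of 3 is 2.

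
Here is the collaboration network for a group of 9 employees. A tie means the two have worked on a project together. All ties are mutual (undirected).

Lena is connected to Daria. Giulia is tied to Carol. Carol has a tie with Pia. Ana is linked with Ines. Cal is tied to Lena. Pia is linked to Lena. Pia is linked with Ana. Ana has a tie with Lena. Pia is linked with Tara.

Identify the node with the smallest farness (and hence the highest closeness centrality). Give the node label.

Farness (sum of distances to all others) for each node — Ana:14, Cal:20, Carol:17, Daria:20, Giulia:24, Ines:21, Lena:13, Pia:12, Tara:19.
The smallest farness is 12, for Pia, so Pia has the highest closeness.

Pia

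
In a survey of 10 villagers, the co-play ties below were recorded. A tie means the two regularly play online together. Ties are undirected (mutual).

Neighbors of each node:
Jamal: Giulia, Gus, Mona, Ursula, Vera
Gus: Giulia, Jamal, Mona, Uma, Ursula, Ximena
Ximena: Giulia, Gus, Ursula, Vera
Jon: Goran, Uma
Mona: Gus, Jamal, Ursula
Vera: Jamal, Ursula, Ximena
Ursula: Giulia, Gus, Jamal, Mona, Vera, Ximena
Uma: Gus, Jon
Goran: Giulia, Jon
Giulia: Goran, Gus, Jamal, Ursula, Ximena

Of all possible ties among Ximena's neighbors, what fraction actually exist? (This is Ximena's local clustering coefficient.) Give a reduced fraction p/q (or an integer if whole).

2/3

Ximena's neighbors: Giulia, Gus, Ursula, and Vera (k = 4).
Possible neighbor pairs: C(4,2) = 6. Edges among them: Giulia–Gus, Giulia–Ursula, Gus–Ursula, Ursula–Vera → e = 4.
Clustering(Ximena) = 4/6 = 2/3.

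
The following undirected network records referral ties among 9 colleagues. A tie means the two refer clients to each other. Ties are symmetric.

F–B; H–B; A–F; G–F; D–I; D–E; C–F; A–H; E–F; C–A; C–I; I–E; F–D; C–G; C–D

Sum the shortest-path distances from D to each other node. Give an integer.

13

Distances from D: A:2, B:2, C:1, E:1, F:1, G:2, H:3, I:1.
Sum = 2 + 2 + 1 + 1 + 1 + 2 + 3 + 1 = 13.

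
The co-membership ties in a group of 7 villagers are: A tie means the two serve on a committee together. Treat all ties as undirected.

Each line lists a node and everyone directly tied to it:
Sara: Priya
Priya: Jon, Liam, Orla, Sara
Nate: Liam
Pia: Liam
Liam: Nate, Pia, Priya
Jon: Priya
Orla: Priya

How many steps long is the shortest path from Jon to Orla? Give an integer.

One shortest route is Jon – Priya – Orla, which uses 2 edges, and Jon and Orla are not directly tied, so nothing shorter exists. So d(Jon,Orla) = 2.

2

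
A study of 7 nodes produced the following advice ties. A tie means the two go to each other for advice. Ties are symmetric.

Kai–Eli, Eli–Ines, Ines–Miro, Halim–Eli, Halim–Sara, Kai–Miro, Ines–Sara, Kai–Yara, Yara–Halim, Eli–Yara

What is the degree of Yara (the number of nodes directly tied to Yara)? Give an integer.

Yara is directly tied to Eli, Halim, and Kai. That is 3 neighbors, so the degree of Yara is 3.

3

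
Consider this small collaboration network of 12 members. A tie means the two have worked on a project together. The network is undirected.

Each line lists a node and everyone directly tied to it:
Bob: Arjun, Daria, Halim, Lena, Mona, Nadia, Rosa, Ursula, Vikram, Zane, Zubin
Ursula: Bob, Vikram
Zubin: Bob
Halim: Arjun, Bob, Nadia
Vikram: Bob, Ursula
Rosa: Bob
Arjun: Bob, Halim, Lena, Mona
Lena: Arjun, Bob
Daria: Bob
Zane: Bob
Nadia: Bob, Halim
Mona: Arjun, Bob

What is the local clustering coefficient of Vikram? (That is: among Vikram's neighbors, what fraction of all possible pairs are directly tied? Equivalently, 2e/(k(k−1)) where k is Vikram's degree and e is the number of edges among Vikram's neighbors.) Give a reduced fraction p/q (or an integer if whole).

1

Vikram's neighbors: Bob and Ursula (k = 2).
Possible neighbor pairs: C(2,2) = 1. Edges among them: Bob–Ursula → e = 1.
Clustering(Vikram) = 1/1.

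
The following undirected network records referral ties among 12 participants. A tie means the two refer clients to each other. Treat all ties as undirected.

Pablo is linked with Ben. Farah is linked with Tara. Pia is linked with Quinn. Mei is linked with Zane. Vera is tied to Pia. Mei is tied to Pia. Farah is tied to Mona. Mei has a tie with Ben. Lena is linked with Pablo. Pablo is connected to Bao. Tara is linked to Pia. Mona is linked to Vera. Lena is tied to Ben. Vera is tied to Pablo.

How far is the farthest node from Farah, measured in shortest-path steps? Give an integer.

4

Distances from Farah: Bao:4, Ben:4, Lena:4, Mei:3, Mona:1, Pablo:3, Pia:2, Quinn:3, Tara:1, Vera:2, Zane:4.
The largest is 4 (to Zane, Ben, Lena, and Bao), so the eccentricity of Farah is 4.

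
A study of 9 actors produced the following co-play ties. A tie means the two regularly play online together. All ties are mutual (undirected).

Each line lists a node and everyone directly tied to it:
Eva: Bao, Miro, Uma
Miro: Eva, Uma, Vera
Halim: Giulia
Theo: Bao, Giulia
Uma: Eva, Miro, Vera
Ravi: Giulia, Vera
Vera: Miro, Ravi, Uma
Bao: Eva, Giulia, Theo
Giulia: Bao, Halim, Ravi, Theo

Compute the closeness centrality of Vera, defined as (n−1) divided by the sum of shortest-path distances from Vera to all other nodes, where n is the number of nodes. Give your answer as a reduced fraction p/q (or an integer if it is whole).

Distances from Vera: Bao:3, Eva:2, Giulia:2, Halim:3, Miro:1, Ravi:1, Theo:3, Uma:1. Sum = 16.
n = 9, so closeness = 8/16 = 1/2.

1/2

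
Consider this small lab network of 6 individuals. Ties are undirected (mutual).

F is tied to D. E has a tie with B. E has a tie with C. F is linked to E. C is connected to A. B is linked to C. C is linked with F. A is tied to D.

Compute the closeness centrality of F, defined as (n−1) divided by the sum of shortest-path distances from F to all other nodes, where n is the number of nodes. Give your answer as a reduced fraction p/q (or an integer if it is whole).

Distances from F: A:2, B:2, C:1, D:1, E:1. Sum = 7.
n = 6, so closeness = 5/7.

5/7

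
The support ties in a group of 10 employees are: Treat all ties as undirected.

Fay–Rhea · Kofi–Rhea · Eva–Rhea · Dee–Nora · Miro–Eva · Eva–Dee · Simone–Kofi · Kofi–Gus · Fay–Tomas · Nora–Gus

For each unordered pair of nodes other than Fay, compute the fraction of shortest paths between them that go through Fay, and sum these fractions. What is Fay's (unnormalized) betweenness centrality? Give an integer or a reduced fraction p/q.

8

Pairs whose geodesics pass through Fay — Gus–Tomas: 1; Rhea–Tomas: 1; Kofi–Tomas: 1; Miro–Tomas: 1; Eva–Tomas: 1; Nora–Tomas: 2/2; Tomas–Dee: 1; Tomas–Simone: 1.
All other pairs contribute 0.
Summing the contributions gives betweenness(Fay) = 8.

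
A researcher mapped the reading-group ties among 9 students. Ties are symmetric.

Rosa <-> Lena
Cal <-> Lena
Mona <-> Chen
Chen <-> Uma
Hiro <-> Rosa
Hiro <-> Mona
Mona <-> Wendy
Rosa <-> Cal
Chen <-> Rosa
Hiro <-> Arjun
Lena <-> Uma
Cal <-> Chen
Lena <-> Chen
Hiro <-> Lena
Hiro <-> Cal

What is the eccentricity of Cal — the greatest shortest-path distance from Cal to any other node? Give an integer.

3

Distances from Cal: Arjun:2, Chen:1, Hiro:1, Lena:1, Mona:2, Rosa:1, Uma:2, Wendy:3.
The largest is 3 (to Wendy), so the eccentricity of Cal is 3.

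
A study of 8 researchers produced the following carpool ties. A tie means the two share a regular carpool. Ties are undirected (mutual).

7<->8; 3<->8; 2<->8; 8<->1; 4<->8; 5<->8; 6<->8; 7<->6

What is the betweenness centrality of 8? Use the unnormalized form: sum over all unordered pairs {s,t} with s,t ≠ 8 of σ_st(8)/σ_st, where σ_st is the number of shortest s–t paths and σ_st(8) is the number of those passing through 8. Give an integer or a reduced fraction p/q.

20

Pairs whose geodesics pass through 8 — 4–3: 1; 4–7: 1; 4–2: 1; 4–1: 1; 4–6: 1; 4–5: 1; 3–7: 1; 3–2: 1; 3–1: 1; 3–6: 1; 3–5: 1; 7–2: 1; 7–1: 1; 7–5: 1 … (+6 more pairs).
All other pairs contribute 0.
Summing the contributions gives betweenness(8) = 20.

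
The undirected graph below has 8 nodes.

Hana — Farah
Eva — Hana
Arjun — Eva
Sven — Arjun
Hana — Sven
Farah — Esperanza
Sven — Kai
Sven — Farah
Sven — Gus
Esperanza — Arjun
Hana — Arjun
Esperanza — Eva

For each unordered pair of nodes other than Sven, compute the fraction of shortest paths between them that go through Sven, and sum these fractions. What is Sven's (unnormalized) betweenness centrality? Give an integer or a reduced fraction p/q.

Pairs whose geodesics pass through Sven — Kai–Gus: 1; Kai–Arjun: 1; Kai–Esperanza: 2/2; Kai–Hana: 1; Kai–Farah: 1; Kai–Eva: 2/2; Gus–Arjun: 1; Gus–Esperanza: 2/2; Gus–Hana: 1; Gus–Farah: 1; Gus–Eva: 2/2; Arjun–Farah: 1/3.
All other pairs contribute 0.
Summing the contributions gives betweenness(Sven) = 34/3.

34/3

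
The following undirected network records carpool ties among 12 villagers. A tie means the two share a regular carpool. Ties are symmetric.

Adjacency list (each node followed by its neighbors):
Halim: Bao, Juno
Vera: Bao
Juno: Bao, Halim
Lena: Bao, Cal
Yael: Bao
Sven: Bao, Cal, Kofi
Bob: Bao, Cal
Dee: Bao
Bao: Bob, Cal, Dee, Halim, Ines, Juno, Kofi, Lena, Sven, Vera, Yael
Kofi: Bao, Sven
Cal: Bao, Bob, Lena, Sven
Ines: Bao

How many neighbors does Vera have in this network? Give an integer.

1

Vera is directly tied to Bao. That is 1 neighbor, so the degree of Vera is 1.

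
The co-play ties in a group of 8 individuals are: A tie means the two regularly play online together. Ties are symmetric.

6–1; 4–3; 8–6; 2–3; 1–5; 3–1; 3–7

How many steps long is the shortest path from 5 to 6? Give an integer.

2

One shortest route is 5 – 1 – 6, which uses 2 edges, and 5 and 6 are not directly tied, so nothing shorter exists. So d(5,6) = 2.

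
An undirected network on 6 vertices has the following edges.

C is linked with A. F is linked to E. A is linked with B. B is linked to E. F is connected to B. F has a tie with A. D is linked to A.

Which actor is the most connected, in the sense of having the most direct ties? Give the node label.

Degrees — A:4, B:3, C:1, D:1, E:2, F:3.
The maximum is 4, attained only by A.

A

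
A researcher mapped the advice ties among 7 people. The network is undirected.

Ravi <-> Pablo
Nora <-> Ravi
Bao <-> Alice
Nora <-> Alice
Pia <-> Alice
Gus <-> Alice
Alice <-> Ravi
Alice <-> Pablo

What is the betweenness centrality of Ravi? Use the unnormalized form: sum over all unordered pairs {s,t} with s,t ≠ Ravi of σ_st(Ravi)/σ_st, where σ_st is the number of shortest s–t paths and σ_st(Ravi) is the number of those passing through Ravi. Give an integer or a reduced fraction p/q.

Pairs whose geodesics pass through Ravi — Nora–Pablo: 1/2.
All other pairs contribute 0.
Summing the contributions gives betweenness(Ravi) = 1/2.

1/2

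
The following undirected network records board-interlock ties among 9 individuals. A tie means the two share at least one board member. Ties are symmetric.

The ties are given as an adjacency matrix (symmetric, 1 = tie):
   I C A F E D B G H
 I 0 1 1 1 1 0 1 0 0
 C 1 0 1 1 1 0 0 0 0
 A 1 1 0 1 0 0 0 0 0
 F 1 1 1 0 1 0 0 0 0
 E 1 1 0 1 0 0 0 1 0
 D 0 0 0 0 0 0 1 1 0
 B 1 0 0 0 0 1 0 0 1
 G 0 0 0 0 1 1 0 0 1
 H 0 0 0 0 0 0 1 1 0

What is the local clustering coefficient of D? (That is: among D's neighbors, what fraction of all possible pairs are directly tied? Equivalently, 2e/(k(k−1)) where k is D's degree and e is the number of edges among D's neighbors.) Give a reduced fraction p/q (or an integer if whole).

D's neighbors: B and G (k = 2).
Possible neighbor pairs: C(2,2) = 1. Edges among them: none → e = 0.
Clustering(D) = 0/1.

0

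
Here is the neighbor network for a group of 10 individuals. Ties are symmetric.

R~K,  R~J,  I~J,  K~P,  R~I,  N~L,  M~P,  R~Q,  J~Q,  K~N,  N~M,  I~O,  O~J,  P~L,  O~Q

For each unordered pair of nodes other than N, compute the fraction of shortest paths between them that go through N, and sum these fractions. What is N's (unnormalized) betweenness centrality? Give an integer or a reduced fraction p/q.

Pairs whose geodesics pass through N — L–M: 1/2; L–K: 1/2; L–J: 1/2; L–Q: 1/2; L–O: 3/6; L–I: 1/2; L–R: 1/2; M–K: 1/2; M–J: 1/2; M–Q: 1/2; M–O: 3/6; M–I: 1/2; M–R: 1/2.
All other pairs contribute 0.
Summing the contributions gives betweenness(N) = 13/2.

13/2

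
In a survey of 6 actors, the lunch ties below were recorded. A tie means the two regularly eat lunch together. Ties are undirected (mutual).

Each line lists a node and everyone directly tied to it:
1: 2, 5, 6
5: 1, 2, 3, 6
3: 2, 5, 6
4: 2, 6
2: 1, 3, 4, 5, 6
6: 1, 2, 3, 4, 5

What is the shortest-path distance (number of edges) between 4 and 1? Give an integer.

2

One shortest route is 4 – 2 – 1, which uses 2 edges, and 4 and 1 are not directly tied, so nothing shorter exists. So d(4,1) = 2.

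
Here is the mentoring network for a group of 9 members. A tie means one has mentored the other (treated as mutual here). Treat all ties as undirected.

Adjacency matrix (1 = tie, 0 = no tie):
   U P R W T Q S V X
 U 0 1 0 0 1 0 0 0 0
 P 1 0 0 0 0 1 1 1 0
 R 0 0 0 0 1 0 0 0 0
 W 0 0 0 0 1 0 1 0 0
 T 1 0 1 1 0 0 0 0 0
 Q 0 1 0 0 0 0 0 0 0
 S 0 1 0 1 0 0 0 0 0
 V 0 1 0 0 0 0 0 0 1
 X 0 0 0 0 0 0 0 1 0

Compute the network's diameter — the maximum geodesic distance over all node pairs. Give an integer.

Eccentricity of each node (its greatest distance to any other): P:3, Q:4, R:5, S:3, T:4, U:3, V:4, W:4, X:5.
The maximum eccentricity is 5, realized for instance by the pair R–X via R – T – U – P – V – X. So the diameter is 5.

5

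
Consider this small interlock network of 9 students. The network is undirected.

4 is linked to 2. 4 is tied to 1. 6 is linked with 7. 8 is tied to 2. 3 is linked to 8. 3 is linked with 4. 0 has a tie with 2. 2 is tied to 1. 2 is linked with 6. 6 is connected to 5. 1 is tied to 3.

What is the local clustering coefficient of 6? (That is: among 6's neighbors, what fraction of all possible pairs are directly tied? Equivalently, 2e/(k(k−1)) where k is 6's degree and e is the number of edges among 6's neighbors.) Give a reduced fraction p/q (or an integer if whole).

0

6's neighbors: 2, 5, and 7 (k = 3).
Possible neighbor pairs: C(3,2) = 3. Edges among them: none → e = 0.
Clustering(6) = 0/3 = 0.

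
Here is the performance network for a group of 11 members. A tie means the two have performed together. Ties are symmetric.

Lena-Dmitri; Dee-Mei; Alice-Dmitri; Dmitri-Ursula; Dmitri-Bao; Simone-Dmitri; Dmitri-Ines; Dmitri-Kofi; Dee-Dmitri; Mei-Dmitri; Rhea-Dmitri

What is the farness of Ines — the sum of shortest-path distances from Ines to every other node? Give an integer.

19

Distances from Ines: Alice:2, Bao:2, Dee:2, Dmitri:1, Kofi:2, Lena:2, Mei:2, Rhea:2, Simone:2, Ursula:2.
Sum = 2 + 2 + 2 + 1 + 2 + 2 + 2 + 2 + 2 + 2 = 19.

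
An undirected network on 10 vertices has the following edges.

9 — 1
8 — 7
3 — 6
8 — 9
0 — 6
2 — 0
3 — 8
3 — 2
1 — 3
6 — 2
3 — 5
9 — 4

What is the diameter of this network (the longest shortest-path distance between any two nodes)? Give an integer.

5

Eccentricity of each node (its greatest distance to any other): 0:5, 1:3, 2:4, 3:3, 4:5, 5:4, 6:4, 7:4, 8:3, 9:4.
The maximum eccentricity is 5, realized for instance by the pair 4–0 via 4 – 9 – 1 – 3 – 2 – 0. So the diameter is 5.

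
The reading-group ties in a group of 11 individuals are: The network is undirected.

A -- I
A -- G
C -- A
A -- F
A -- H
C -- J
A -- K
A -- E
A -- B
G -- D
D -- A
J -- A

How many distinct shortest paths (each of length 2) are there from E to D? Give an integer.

1

The shortest distance is 2, and the only length-2 path is E–A–D. So there is exactly 1 shortest path.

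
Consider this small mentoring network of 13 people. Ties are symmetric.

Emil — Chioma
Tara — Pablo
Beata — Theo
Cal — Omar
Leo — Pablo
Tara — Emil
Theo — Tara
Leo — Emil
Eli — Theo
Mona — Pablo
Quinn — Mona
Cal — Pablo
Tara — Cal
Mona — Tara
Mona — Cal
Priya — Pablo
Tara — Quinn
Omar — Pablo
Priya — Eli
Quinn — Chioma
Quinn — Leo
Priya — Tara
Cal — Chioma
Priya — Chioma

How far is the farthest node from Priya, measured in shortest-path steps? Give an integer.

Distances from Priya: Beata:3, Cal:2, Chioma:1, Eli:1, Emil:2, Leo:2, Mona:2, Omar:2, Pablo:1, Quinn:2, Tara:1, Theo:2.
The largest is 3 (to Beata), so the eccentricity of Priya is 3.

3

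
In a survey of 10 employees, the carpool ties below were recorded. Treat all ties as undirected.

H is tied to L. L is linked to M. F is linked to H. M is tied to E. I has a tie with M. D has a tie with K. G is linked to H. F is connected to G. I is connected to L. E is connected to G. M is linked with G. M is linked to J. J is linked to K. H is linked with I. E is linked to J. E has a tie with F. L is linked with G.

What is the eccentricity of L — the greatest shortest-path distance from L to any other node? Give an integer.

4

Distances from L: D:4, E:2, F:2, G:1, H:1, I:1, J:2, K:3, M:1.
The largest is 4 (to D), so the eccentricity of L is 4.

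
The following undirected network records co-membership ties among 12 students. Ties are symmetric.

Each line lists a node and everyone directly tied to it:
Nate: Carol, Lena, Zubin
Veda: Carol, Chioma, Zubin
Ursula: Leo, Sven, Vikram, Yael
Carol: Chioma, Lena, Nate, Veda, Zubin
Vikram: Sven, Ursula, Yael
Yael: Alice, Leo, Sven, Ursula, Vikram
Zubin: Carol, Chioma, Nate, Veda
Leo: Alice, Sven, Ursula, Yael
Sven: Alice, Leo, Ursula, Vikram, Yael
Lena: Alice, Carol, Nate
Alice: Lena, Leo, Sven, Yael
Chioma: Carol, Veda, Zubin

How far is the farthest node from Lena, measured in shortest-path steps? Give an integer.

3

Distances from Lena: Alice:1, Carol:1, Chioma:2, Leo:2, Nate:1, Sven:2, Ursula:3, Veda:2, Vikram:3, Yael:2, Zubin:2.
The largest is 3 (to Ursula and Vikram), so the eccentricity of Lena is 3.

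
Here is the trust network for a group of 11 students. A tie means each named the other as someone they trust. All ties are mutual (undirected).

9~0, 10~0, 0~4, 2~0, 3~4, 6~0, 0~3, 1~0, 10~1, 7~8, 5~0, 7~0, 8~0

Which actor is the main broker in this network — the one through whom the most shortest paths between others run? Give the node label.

0

Unnormalized betweenness of each node: 0:42, 1:0, 2:0, 3:0, 4:0, 5:0, 6:0, 7:0, 8:0, 9:0, 10:0.
0 has the largest value, 42, making it the main broker — the node through which the most shortest paths run.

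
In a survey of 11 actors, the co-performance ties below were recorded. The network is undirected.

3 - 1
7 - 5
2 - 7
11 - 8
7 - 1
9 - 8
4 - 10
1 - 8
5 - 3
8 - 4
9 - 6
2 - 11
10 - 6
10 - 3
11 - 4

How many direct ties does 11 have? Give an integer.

3

11 is directly tied to 2, 4, and 8. That is 3 neighbors, so the degree of 11 is 3.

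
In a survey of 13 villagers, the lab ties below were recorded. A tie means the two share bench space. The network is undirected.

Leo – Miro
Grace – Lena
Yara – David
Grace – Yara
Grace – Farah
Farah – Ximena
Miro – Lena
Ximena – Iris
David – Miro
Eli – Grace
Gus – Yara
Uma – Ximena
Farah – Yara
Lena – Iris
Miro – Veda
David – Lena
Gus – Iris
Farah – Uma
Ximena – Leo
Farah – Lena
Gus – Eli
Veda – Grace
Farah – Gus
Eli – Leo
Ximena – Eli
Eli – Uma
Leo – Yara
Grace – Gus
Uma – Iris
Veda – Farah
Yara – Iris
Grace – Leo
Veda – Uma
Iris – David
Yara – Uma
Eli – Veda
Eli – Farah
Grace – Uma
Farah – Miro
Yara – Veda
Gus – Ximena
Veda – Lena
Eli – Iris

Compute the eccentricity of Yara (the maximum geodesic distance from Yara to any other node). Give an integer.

Distances from Yara: David:1, Eli:2, Farah:1, Grace:1, Gus:1, Iris:1, Lena:2, Leo:1, Miro:2, Uma:1, Veda:1, Ximena:2.
The largest is 2 (to Eli, Ximena, Lena, and Miro), so the eccentricity of Yara is 2.

2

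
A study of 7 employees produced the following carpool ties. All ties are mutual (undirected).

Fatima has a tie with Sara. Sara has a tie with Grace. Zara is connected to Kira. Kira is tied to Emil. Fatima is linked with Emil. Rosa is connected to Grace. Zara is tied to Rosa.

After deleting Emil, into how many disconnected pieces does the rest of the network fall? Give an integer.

Emil's neighbors (Fatima and Kira) remain reachable from one another through other ties, so the rest of the network stays in one piece.

1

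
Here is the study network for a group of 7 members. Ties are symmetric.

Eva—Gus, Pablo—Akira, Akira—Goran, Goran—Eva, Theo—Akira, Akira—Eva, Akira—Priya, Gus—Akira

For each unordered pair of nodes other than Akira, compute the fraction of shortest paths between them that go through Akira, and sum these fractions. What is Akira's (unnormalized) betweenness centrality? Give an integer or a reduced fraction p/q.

Pairs whose geodesics pass through Akira — Priya–Gus: 1; Priya–Theo: 1; Priya–Goran: 1; Priya–Eva: 1; Priya–Pablo: 1; Gus–Theo: 1; Gus–Goran: 1/2; Gus–Pablo: 1; Theo–Goran: 1; Theo–Eva: 1; Theo–Pablo: 1; Goran–Pablo: 1; Eva–Pablo: 1.
All other pairs contribute 0.
Summing the contributions gives betweenness(Akira) = 25/2.

25/2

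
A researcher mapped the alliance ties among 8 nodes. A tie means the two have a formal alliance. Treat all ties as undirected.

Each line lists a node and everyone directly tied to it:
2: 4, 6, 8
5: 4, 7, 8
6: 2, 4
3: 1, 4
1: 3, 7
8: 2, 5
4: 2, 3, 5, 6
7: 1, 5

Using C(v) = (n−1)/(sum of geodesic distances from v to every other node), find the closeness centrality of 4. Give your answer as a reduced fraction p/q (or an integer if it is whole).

Distances from 4: 1:2, 2:1, 3:1, 5:1, 6:1, 7:2, 8:2. Sum = 10.
n = 8, so closeness = 7/10.

7/10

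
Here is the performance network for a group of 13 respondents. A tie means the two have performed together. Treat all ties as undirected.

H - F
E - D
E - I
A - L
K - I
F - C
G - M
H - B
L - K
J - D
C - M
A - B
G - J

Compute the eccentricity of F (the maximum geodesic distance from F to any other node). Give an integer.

6

Distances from F: A:3, B:2, C:1, D:5, E:6, G:3, H:1, I:6, J:4, K:5, L:4, M:2.
The largest is 6 (to E and I), so the eccentricity of F is 6.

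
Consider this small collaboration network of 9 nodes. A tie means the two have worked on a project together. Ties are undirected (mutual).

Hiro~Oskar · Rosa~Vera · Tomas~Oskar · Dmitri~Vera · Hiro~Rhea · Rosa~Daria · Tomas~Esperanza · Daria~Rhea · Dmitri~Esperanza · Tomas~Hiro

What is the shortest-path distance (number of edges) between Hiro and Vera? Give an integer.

One shortest route is Hiro – Tomas – Esperanza – Dmitri – Vera, which uses 4 edges, and at distance 3 from Hiro we only reach {Dmitri, Rosa}, which does not include Vera. So d(Hiro,Vera) = 4.

4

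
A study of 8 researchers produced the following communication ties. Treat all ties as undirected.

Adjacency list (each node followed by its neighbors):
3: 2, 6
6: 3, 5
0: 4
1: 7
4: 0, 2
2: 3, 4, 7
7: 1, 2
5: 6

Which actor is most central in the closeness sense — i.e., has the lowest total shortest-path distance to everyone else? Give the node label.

2

Farness (sum of distances to all others) for each node — 0:22, 1:22, 2:12, 3:14, 4:16, 5:24, 6:18, 7:16.
The smallest farness is 12, for 2, so 2 has the highest closeness.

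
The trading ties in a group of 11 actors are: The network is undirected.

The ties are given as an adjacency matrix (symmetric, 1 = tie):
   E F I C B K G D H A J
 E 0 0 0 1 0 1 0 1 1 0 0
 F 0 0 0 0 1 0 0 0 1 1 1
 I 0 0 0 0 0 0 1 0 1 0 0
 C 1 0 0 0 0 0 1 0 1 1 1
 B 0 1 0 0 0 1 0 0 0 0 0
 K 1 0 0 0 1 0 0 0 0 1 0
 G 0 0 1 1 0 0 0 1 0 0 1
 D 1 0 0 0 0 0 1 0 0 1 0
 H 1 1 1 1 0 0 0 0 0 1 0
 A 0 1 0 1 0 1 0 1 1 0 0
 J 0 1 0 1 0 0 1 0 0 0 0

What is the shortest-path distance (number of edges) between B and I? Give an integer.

3

One shortest route is B – F – H – I, which uses 3 edges, and at distance 2 from B we only reach {A, E, H, J}, which does not include I. So d(B,I) = 3.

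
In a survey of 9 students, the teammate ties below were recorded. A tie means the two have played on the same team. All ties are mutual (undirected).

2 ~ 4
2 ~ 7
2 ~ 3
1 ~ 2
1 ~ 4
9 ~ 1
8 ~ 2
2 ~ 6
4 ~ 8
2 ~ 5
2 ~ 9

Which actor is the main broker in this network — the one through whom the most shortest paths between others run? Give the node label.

2

Unnormalized betweenness of each node: 1:1/2, 2:24, 3:0, 4:1/2, 5:0, 6:0, 7:0, 8:0, 9:0.
2 has the largest value, 24, making it the main broker — the node through which the most shortest paths run.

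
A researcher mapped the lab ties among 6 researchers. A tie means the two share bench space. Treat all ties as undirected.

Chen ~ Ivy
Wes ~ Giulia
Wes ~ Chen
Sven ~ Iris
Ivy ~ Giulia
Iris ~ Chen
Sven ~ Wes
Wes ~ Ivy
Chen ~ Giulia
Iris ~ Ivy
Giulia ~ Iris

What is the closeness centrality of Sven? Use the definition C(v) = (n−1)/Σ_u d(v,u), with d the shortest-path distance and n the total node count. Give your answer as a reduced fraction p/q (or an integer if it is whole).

Distances from Sven: Chen:2, Giulia:2, Iris:1, Ivy:2, Wes:1. Sum = 8.
n = 6, so closeness = 5/8.

5/8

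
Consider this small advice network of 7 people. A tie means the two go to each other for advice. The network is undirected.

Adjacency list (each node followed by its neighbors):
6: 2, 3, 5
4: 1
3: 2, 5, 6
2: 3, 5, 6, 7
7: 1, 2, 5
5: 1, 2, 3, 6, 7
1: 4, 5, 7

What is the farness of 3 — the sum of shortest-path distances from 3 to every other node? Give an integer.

10

Distances from 3: 1:2, 2:1, 4:3, 5:1, 6:1, 7:2.
Sum = 2 + 1 + 3 + 1 + 1 + 2 = 10.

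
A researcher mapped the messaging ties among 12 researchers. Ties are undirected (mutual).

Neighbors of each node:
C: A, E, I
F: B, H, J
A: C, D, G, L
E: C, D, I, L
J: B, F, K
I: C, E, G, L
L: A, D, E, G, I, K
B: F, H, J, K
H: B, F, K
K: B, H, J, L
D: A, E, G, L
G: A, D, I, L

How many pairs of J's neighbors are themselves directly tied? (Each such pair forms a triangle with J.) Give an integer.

2

J's neighbors: B, F, and K.
Neighbor pairs that are themselves tied: J–B–F; J–B–K. Each forms one triangle with J, for 2 in total.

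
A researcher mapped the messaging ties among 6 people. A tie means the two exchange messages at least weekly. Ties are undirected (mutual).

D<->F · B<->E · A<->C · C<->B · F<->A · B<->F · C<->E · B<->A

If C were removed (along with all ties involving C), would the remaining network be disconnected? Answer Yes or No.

No

Even without C, every remaining node can still reach every other (the residual graph is connected), so C is not a cut vertex.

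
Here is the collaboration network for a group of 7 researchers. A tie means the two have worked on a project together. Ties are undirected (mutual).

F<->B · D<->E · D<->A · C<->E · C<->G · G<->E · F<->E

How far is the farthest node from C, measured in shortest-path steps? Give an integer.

Distances from C: A:3, B:3, D:2, E:1, F:2, G:1.
The largest is 3 (to B and A), so the eccentricity of C is 3.

3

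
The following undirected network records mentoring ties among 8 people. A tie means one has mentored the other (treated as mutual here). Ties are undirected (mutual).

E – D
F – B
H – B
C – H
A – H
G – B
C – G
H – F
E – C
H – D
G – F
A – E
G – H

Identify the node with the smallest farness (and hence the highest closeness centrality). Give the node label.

H

Farness (sum of distances to all others) for each node — A:12, B:12, C:11, D:12, E:13, F:12, G:10, H:8.
The smallest farness is 8, for H, so H has the highest closeness.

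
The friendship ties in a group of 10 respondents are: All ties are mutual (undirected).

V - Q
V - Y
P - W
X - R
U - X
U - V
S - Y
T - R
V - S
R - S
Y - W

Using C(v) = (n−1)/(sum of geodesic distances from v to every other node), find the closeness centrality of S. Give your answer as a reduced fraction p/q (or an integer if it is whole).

Distances from S: P:3, Q:2, R:1, T:2, U:2, V:1, W:2, X:2, Y:1. Sum = 16.
n = 10, so closeness = 9/16.

9/16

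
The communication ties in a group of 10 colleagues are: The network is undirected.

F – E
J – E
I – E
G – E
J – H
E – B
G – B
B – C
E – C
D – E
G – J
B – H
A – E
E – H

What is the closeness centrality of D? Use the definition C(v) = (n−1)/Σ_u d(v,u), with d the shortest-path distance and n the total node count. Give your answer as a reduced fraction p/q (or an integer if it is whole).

Distances from D: A:2, B:2, C:2, E:1, F:2, G:2, H:2, I:2, J:2. Sum = 17.
n = 10, so closeness = 9/17.

9/17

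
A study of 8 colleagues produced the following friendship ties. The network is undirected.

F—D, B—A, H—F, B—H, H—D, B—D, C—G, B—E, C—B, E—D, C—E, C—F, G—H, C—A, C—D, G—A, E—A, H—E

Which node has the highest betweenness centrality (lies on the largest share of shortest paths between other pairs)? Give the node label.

Unnormalized betweenness of each node: A:2/3, B:13/15, C:11/3, D:13/15, E:13/15, F:1/5, G:8/15, H:7/3.
C has the largest value, 11/3, making it the main broker — the node through which the most shortest paths run.

C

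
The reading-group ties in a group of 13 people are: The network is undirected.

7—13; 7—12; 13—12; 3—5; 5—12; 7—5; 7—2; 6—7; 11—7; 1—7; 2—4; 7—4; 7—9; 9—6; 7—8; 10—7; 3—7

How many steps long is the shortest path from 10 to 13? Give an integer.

One shortest route is 10 – 7 – 13, which uses 2 edges, and 10 and 13 are not directly tied, so nothing shorter exists. So d(10,13) = 2.

2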